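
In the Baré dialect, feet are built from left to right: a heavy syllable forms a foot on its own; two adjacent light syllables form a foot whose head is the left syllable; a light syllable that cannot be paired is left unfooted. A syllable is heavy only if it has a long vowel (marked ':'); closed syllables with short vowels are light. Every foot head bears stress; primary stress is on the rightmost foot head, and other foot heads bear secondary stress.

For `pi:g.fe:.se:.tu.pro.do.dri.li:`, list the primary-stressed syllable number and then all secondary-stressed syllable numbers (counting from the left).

Weights: 1 pi:g H, 2 fe: H, 3 se: H, 4 tu L, 5 pro L, 6 do L, 7 dri L, 8 li: H.
Parse left to right (heavy = foot alone; LL = one foot; stranded L unfooted): (ˈpi:g) (ˈfe:) (ˈse:) (ˈtu.pro) (ˈdo.dri) (ˈli:).
Foot heads: 1, 2, 3, 4, 6, 8.
Primary stress on the rightmost head = syllable 8.
Secondary stress on 1, 2, 3, 4, 6: ˌpi:g.ˌfe:.ˌse:.ˌtu.pro.ˌdo.dri.ˈli:.

primary 8, secondary 1, 2, 3, 4, 6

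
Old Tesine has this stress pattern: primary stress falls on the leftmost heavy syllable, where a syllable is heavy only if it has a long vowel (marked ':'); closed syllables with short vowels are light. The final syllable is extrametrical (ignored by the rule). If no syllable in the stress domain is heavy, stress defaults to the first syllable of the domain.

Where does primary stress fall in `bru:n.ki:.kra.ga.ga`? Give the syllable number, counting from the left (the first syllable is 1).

The final syllable (5, ga) is extrametrical; the stress domain is syllables 1–4.
Weights: 1 bru:n H, 2 ki: H, 3 kra L, 4 ga L.
Heavy syllables in the domain: 1, 2. The leftmost is syllable 1 (bru:n).
Primary stress: syllable 1 → ˈbru:n.ki:.kra.ga.ga.

1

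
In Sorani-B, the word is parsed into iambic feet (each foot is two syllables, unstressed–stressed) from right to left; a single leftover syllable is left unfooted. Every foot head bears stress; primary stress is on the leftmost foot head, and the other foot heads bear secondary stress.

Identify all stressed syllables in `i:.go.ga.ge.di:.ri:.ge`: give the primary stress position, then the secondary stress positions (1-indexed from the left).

primary 3, secondary 5, 7

Parse right to left into iambic (σˈσ) feet: i: (go.ˈga) (ge.ˈdi:) (ri:.ˈge). Syllable 1 is left unfooted.
Foot heads (stressed positions): 3, 5, 7.
End Rule Leftmost: primary stress on the leftmost head = syllable 3.
Secondary stress on 5, 7: i:.go.ˈga.ge.ˌdi:.ri:.ˌge.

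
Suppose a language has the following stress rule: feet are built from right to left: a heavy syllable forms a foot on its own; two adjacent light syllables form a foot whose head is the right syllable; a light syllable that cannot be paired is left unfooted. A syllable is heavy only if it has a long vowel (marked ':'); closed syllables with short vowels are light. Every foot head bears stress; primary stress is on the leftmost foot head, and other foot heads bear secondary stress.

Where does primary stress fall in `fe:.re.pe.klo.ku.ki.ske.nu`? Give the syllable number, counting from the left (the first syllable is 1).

1

Weights: 1 fe: H, 2 re L, 3 pe L, 4 klo L, 5 ku L, 6 ki L, 7 ske L, 8 nu L.
Parse right to left (heavy = foot alone; LL = one foot; stranded L unfooted): (ˈfe:) re (pe.ˈklo) (ku.ˈki) (ske.ˈnu).
Foot heads: 1, 4, 6, 8.
Primary stress on the leftmost head = syllable 1.
Primary stress: syllable 1 → ˈfe:.re.pe.klo.ku.ki.ske.nu.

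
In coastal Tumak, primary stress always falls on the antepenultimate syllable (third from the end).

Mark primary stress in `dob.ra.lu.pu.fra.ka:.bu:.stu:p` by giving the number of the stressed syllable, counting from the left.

6

The word has 8 syllables; the antepenultimate syllable (third from the end) is syllable 6 (ka:).
Primary stress: syllable 6 → dob.ra.lu.pu.fra.ˈka:.bu:.stu:p.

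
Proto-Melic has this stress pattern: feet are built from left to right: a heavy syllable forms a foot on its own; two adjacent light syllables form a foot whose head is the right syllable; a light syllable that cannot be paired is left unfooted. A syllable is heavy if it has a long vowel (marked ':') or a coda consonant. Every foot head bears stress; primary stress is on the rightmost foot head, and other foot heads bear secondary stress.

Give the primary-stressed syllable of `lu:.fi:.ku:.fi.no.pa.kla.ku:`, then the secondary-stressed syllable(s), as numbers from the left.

Weights: 1 lu: H, 2 fi: H, 3 ku: H, 4 fi L, 5 no L, 6 pa L, 7 kla L, 8 ku: H.
Parse left to right (heavy = foot alone; LL = one foot; stranded L unfooted): (ˈlu:) (ˈfi:) (ˈku:) (fi.ˈno) (pa.ˈkla) (ˈku:).
Foot heads: 1, 2, 3, 5, 7, 8.
Primary stress on the rightmost head = syllable 8.
Secondary stress on 1, 2, 3, 5, 7: ˌlu:.ˌfi:.ˌku:.fi.ˌno.pa.ˌkla.ˈku:.

primary 8, secondary 1, 2, 3, 5, 7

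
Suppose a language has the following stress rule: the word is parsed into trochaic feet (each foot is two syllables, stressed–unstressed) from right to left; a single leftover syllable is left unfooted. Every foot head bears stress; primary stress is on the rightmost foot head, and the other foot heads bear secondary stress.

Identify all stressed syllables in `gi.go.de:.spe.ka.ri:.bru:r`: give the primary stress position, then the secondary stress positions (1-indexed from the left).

Parse right to left into trochaic (ˈσσ) feet: gi (ˈgo.de:) (ˈspe.ka) (ˈri:.bru:r). Syllable 1 is left unfooted.
Foot heads (stressed positions): 2, 4, 6.
End Rule Rightmost: primary stress on the rightmost head = syllable 6.
Secondary stress on 2, 4: gi.ˌgo.de:.ˌspe.ka.ˈri:.bru:r.

primary 6, secondary 2, 4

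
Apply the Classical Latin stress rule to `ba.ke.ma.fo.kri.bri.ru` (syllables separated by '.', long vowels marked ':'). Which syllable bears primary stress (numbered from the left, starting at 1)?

5

Classical Latin: stress the penult if heavy (long vowel or closed), else the antepenult.
Weights: 5 kri L, 6 bri L, 7 ru L.
The penult (syllable 6, bri) is light, so stress falls on the antepenult (syllable 5, kri).
Stress on syllable 5: ba.ke.ma.fo.ˈkri.bri.ru.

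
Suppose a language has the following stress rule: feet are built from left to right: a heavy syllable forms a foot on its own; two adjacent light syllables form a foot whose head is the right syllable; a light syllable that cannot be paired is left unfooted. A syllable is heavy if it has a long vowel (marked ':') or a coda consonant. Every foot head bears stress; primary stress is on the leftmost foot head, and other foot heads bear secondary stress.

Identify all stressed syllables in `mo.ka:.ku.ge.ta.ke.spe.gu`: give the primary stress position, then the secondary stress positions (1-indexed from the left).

primary 2, secondary 4, 6, 8

Weights: 1 mo L, 2 ka: H, 3 ku L, 4 ge L, 5 ta L, 6 ke L, 7 spe L, 8 gu L.
Parse left to right (heavy = foot alone; LL = one foot; stranded L unfooted): mo (ˈka:) (ku.ˈge) (ta.ˈke) (spe.ˈgu).
Foot heads: 2, 4, 6, 8.
Primary stress on the leftmost head = syllable 2.
Secondary stress on 4, 6, 8: mo.ˈka:.ku.ˌge.ta.ˌke.spe.ˌgu.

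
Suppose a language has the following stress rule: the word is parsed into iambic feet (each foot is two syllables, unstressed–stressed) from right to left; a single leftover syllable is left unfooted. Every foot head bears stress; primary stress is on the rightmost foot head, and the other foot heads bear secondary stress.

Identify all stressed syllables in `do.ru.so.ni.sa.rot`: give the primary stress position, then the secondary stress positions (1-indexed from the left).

Parse right to left into iambic (σˈσ) feet: (do.ˈru) (so.ˈni) (sa.ˈrot).
Foot heads (stressed positions): 2, 4, 6.
End Rule Rightmost: primary stress on the rightmost head = syllable 6.
Secondary stress on 2, 4: do.ˌru.so.ˌni.sa.ˈrot.

primary 6, secondary 2, 4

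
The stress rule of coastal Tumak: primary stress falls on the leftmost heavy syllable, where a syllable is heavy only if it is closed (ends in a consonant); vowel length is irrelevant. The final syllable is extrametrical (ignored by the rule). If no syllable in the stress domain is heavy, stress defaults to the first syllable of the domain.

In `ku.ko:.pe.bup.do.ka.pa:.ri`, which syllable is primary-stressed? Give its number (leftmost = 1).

4

The final syllable (8, ri) is extrametrical; the stress domain is syllables 1–7.
Weights: 1 ku L, 2 ko: L, 3 pe L, 4 bup H, 5 do L, 6 ka L, 7 pa: L.
Heavy syllables in the domain: 4. The leftmost is syllable 4 (bup).
Primary stress: syllable 4 → ku.ko:.pe.ˈbup.do.ka.pa:.ri.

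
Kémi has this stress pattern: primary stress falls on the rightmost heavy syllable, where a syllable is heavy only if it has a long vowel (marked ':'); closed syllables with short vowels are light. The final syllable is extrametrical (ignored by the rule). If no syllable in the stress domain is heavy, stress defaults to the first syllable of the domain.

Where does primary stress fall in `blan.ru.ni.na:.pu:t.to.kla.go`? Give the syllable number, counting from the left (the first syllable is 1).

5

The final syllable (8, go) is extrametrical; the stress domain is syllables 1–7.
Weights: 1 blan L, 2 ru L, 3 ni L, 4 na: H, 5 pu:t H, 6 to L, 7 kla L.
Heavy syllables in the domain: 4, 5. The rightmost is syllable 5 (pu:t).
Primary stress: syllable 5 → blan.ru.ni.na:.ˈpu:t.to.kla.go.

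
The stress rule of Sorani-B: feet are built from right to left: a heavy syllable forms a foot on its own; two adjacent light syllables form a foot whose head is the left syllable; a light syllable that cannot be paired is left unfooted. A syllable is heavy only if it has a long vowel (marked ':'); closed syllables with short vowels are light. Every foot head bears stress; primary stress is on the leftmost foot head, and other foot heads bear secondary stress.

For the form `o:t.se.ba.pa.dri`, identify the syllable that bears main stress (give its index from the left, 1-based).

Weights: 1 o:t H, 2 se L, 3 ba L, 4 pa L, 5 dri L.
Parse right to left (heavy = foot alone; LL = one foot; stranded L unfooted): (ˈo:t) (ˈse.ba) (ˈpa.dri).
Foot heads: 1, 2, 4.
Primary stress on the leftmost head = syllable 1.
Primary stress: syllable 1 → ˈo:t.se.ba.pa.dri.

1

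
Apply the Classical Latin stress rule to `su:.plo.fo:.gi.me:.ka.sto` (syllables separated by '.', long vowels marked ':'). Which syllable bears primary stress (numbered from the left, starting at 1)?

5

Classical Latin: stress the penult if heavy (long vowel or closed), else the antepenult.
Weights: 5 me: H, 6 ka L, 7 sto L.
The penult (syllable 6, ka) is light, so stress falls on the antepenult (syllable 5, me:).
Stress on syllable 5: su:.plo.fo:.gi.ˈme:.ka.sto.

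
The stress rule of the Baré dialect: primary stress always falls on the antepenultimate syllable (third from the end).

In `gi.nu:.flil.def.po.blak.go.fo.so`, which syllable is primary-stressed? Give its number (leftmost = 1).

7

The word has 9 syllables; the antepenultimate syllable (third from the end) is syllable 7 (go).
Primary stress: syllable 7 → gi.nu:.flil.def.po.blak.ˈgo.fo.so.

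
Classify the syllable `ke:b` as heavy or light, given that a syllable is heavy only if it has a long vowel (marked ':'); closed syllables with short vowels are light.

`ke:b`: long vowel, closed (coda /b/). Long vowel → heavy.

heavy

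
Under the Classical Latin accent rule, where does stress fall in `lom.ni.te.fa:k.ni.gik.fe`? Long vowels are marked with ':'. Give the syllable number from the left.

6

Classical Latin: stress the penult if heavy (long vowel or closed), else the antepenult.
Weights: 5 ni L, 6 gik H, 7 fe L.
The penult (syllable 6, gik) is heavy, so it takes stress.
Stress on syllable 6: lom.ni.te.fa:k.ni.ˈgik.fe.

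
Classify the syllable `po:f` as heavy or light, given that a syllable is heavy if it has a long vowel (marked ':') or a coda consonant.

heavy

`po:f`: long vowel, closed (coda /f/). Long vowel and closed → heavy.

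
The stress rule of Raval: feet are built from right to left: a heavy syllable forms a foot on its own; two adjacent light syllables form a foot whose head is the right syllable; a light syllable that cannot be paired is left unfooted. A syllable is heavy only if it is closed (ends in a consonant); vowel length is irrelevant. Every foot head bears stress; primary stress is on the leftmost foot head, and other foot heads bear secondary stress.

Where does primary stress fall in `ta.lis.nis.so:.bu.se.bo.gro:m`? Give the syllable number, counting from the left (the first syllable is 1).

Weights: 1 ta L, 2 lis H, 3 nis H, 4 so: L, 5 bu L, 6 se L, 7 bo L, 8 gro:m H.
Parse right to left (heavy = foot alone; LL = one foot; stranded L unfooted): ta (ˈlis) (ˈnis) (so:.ˈbu) (se.ˈbo) (ˈgro:m).
Foot heads: 2, 3, 5, 7, 8.
Primary stress on the leftmost head = syllable 2.
Primary stress: syllable 2 → ta.ˈlis.nis.so:.bu.se.bo.gro:m.

2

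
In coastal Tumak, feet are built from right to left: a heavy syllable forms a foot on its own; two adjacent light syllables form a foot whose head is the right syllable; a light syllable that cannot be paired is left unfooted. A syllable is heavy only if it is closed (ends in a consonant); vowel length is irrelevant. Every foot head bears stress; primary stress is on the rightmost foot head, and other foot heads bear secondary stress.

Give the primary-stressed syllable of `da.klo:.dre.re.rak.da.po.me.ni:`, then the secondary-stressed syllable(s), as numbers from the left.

Weights: 1 da L, 2 klo: L, 3 dre L, 4 re L, 5 rak H, 6 da L, 7 po L, 8 me L, 9 ni: L.
Parse right to left (heavy = foot alone; LL = one foot; stranded L unfooted): (da.ˈklo:) (dre.ˈre) (ˈrak) (da.ˈpo) (me.ˈni:).
Foot heads: 2, 4, 5, 7, 9.
Primary stress on the rightmost head = syllable 9.
Secondary stress on 2, 4, 5, 7: da.ˌklo:.dre.ˌre.ˌrak.da.ˌpo.me.ˈni:.

primary 9, secondary 2, 4, 5, 7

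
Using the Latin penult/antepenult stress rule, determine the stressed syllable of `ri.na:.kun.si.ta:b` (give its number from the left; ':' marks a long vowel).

3

Classical Latin: stress the penult if heavy (long vowel or closed), else the antepenult.
Weights: 3 kun H, 4 si L, 5 ta:b H.
The penult (syllable 4, si) is light, so stress falls on the antepenult (syllable 3, kun).
Stress on syllable 3: ri.na:.ˈkun.si.ta:b.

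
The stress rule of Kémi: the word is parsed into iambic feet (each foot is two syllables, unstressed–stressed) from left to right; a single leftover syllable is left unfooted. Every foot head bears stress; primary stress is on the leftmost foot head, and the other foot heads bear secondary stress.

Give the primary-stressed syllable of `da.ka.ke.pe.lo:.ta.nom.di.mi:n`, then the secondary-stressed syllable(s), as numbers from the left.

primary 2, secondary 4, 6, 8

Parse left to right into iambic (σˈσ) feet: (da.ˈka) (ke.ˈpe) (lo:.ˈta) (nom.ˈdi) mi:n. Syllable 9 is left unfooted.
Foot heads (stressed positions): 2, 4, 6, 8.
End Rule Leftmost: primary stress on the leftmost head = syllable 2.
Secondary stress on 4, 6, 8: da.ˈka.ke.ˌpe.lo:.ˌta.nom.ˌdi.mi:n.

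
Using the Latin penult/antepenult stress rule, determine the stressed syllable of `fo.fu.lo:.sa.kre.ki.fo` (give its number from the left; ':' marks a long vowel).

Classical Latin: stress the penult if heavy (long vowel or closed), else the antepenult.
Weights: 5 kre L, 6 ki L, 7 fo L.
The penult (syllable 6, ki) is light, so stress falls on the antepenult (syllable 5, kre).
Stress on syllable 5: fo.fu.lo:.sa.ˈkre.ki.fo.

5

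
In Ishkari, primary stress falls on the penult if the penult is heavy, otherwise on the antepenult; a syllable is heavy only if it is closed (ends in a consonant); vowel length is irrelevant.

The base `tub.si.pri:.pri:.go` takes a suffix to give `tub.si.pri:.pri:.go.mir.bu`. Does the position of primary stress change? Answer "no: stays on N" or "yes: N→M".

yes: 3→6

Base `tub.si.pri:.pri:.go` (5 syllables):
  Weights: 3 pri: L, 4 pri: L, 5 go L.
  The penult (syllable 4, pri:) is light, so stress falls on the antepenult (syllable 3, pri:).
  → primary stress on syllable 3.
Suffixed `tub.si.pri:.pri:.go.mir.bu` (7 syllables):
  Weights: 5 go L, 6 mir H, 7 bu L.
  The penult (syllable 6, mir) is heavy, so it takes stress.
  → primary stress on syllable 6.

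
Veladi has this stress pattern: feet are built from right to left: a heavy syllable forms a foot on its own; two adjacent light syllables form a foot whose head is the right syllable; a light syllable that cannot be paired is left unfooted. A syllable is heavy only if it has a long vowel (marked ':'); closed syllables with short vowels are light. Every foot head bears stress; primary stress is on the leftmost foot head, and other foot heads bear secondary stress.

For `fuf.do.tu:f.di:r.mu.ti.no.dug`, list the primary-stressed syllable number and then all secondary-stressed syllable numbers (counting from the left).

Weights: 1 fuf L, 2 do L, 3 tu:f H, 4 di:r H, 5 mu L, 6 ti L, 7 no L, 8 dug L.
Parse right to left (heavy = foot alone; LL = one foot; stranded L unfooted): (fuf.ˈdo) (ˈtu:f) (ˈdi:r) (mu.ˈti) (no.ˈdug).
Foot heads: 2, 3, 4, 6, 8.
Primary stress on the leftmost head = syllable 2.
Secondary stress on 3, 4, 6, 8: fuf.ˈdo.ˌtu:f.ˌdi:r.mu.ˌti.no.ˌdug.

primary 2, secondary 3, 4, 6, 8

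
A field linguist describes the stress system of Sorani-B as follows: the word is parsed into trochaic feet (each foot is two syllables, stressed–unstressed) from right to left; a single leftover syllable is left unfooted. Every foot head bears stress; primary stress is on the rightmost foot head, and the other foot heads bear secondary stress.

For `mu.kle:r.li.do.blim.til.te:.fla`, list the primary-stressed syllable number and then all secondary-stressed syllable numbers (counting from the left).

Parse right to left into trochaic (ˈσσ) feet: (ˈmu.kle:r) (ˈli.do) (ˈblim.til) (ˈte:.fla).
Foot heads (stressed positions): 1, 3, 5, 7.
End Rule Rightmost: primary stress on the rightmost head = syllable 7.
Secondary stress on 1, 3, 5: ˌmu.kle:r.ˌli.do.ˌblim.til.ˈte:.fla.

primary 7, secondary 1, 3, 5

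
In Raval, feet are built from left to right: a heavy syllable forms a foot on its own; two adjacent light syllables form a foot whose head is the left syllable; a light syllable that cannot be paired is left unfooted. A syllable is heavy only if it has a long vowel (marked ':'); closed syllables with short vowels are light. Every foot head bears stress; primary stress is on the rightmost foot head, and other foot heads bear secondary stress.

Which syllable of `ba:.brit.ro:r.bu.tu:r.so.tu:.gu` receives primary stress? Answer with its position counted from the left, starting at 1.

7

Weights: 1 ba: H, 2 brit L, 3 ro:r H, 4 bu L, 5 tu:r H, 6 so L, 7 tu: H, 8 gu L.
Parse left to right (heavy = foot alone; LL = one foot; stranded L unfooted): (ˈba:) brit (ˈro:r) bu (ˈtu:r) so (ˈtu:) gu.
Foot heads: 1, 3, 5, 7.
Primary stress on the rightmost head = syllable 7.
Primary stress: syllable 7 → ba:.brit.ro:r.bu.tu:r.so.ˈtu:.gu.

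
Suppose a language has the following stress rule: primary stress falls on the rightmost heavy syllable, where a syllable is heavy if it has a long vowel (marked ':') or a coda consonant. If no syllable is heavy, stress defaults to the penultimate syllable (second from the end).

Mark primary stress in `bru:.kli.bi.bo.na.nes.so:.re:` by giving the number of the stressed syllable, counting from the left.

Weights: 1 bru: H, 2 kli L, 3 bi L, 4 bo L, 5 na L, 6 nes H, 7 so: H, 8 re: H.
Heavy syllables in the domain: 1, 6, 7, 8. The rightmost is syllable 8 (re:).
Primary stress: syllable 8 → bru:.kli.bi.bo.na.nes.so:.ˈre:.

8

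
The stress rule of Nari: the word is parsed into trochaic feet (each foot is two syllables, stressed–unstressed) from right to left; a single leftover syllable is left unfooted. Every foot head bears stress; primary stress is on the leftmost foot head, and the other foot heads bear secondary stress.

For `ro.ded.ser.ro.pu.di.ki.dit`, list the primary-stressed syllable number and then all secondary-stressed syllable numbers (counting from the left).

primary 1, secondary 3, 5, 7

Parse right to left into trochaic (ˈσσ) feet: (ˈro.ded) (ˈser.ro) (ˈpu.di) (ˈki.dit).
Foot heads (stressed positions): 1, 3, 5, 7.
End Rule Leftmost: primary stress on the leftmost head = syllable 1.
Secondary stress on 3, 5, 7: ˈro.ded.ˌser.ro.ˌpu.di.ˌki.dit.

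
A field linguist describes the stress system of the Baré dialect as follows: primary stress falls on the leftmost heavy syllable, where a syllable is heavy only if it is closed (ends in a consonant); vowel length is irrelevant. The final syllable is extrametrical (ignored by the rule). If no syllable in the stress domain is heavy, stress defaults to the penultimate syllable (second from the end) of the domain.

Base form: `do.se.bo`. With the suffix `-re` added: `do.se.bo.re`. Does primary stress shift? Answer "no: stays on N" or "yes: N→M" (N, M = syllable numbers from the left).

yes: 1→2

Base `do.se.bo` (3 syllables):
  The final syllable (3, bo) is extrametrical; the stress domain is syllables 1–2.
  Weights: 1 do L, 2 se L.
  No heavy syllable in the domain; default to the penultimate syllable (second from the end) of the domain = syllable 1.
  → primary stress on syllable 1.
Suffixed `do.se.bo.re` (4 syllables):
  The final syllable (4, re) is extrametrical; the stress domain is syllables 1–3.
  Weights: 1 do L, 2 se L, 3 bo L.
  No heavy syllable in the domain; default to the penultimate syllable (second from the end) of the domain = syllable 2.
  → primary stress on syllable 2.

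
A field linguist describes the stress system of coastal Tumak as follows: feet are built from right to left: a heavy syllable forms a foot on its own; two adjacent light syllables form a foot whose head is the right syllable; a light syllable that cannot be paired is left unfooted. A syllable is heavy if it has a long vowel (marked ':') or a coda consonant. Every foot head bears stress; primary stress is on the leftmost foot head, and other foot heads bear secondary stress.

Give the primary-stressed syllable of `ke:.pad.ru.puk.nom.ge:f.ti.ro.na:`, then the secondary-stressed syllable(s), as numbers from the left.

Weights: 1 ke: H, 2 pad H, 3 ru L, 4 puk H, 5 nom H, 6 ge:f H, 7 ti L, 8 ro L, 9 na: H.
Parse right to left (heavy = foot alone; LL = one foot; stranded L unfooted): (ˈke:) (ˈpad) ru (ˈpuk) (ˈnom) (ˈge:f) (ti.ˈro) (ˈna:).
Foot heads: 1, 2, 4, 5, 6, 8, 9.
Primary stress on the leftmost head = syllable 1.
Secondary stress on 2, 4, 5, 6, 8, 9: ˈke:.ˌpad.ru.ˌpuk.ˌnom.ˌge:f.ti.ˌro.ˌna:.

primary 1, secondary 2, 4, 5, 6, 8, 9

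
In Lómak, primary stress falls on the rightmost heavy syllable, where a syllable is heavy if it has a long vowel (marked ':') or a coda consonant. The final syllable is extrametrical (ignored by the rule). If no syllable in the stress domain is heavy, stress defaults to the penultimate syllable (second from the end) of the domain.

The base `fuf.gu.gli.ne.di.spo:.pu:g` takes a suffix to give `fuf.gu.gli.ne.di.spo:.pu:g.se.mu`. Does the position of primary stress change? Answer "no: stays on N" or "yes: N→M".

Base `fuf.gu.gli.ne.di.spo:.pu:g` (7 syllables):
  The final syllable (7, pu:g) is extrametrical; the stress domain is syllables 1–6.
  Weights: 1 fuf H, 2 gu L, 3 gli L, 4 ne L, 5 di L, 6 spo: H.
  Heavy syllables in the domain: 1, 6. The rightmost is syllable 6 (spo:).
  → primary stress on syllable 6.
Suffixed `fuf.gu.gli.ne.di.spo:.pu:g.se.mu` (9 syllables):
  The final syllable (9, mu) is extrametrical; the stress domain is syllables 1–8.
  Weights: 1 fuf H, 2 gu L, 3 gli L, 4 ne L, 5 di L, 6 spo: H, 7 pu:g H, 8 se L.
  Heavy syllables in the domain: 1, 6, 7. The rightmost is syllable 7 (pu:g).
  → primary stress on syllable 7.

yes: 6→7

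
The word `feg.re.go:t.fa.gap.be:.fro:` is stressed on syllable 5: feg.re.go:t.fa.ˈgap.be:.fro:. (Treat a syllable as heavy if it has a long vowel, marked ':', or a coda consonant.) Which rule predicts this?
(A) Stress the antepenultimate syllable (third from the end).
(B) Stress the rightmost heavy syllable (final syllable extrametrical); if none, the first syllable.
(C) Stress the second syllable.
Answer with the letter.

A

Rule A → syllable 5 ✓.
Rule B → syllable 6 (observed: 5).
Rule C → syllable 2 (observed: 5).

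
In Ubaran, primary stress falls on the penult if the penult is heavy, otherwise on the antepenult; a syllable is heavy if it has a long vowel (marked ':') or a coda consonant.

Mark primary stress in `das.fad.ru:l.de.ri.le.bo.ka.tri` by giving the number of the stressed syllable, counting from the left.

Weights: 7 bo L, 8 ka L, 9 tri L.
The penult (syllable 8, ka) is light, so stress falls on the antepenult (syllable 7, bo).
Primary stress: syllable 7 → das.fad.ru:l.de.ri.le.ˈbo.ka.tri.

7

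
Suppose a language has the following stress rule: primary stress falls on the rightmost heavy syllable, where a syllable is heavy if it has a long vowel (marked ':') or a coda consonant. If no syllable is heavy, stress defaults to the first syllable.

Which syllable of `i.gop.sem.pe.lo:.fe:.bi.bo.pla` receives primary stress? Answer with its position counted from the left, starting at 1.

6

Weights: 1 i L, 2 gop H, 3 sem H, 4 pe L, 5 lo: H, 6 fe: H, 7 bi L, 8 bo L, 9 pla L.
Heavy syllables in the domain: 2, 3, 5, 6. The rightmost is syllable 6 (fe:).
Primary stress: syllable 6 → i.gop.sem.pe.lo:.ˈfe:.bi.bo.pla.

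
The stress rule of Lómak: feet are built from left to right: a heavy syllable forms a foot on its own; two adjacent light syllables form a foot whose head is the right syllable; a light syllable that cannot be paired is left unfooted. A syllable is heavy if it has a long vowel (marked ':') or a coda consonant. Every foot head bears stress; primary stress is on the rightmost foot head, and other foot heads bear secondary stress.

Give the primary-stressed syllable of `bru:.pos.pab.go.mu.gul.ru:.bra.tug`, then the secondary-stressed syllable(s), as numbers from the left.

Weights: 1 bru: H, 2 pos H, 3 pab H, 4 go L, 5 mu L, 6 gul H, 7 ru: H, 8 bra L, 9 tug H.
Parse left to right (heavy = foot alone; LL = one foot; stranded L unfooted): (ˈbru:) (ˈpos) (ˈpab) (go.ˈmu) (ˈgul) (ˈru:) bra (ˈtug).
Foot heads: 1, 2, 3, 5, 6, 7, 9.
Primary stress on the rightmost head = syllable 9.
Secondary stress on 1, 2, 3, 5, 6, 7: ˌbru:.ˌpos.ˌpab.go.ˌmu.ˌgul.ˌru:.bra.ˈtug.

primary 9, secondary 1, 2, 3, 5, 6, 7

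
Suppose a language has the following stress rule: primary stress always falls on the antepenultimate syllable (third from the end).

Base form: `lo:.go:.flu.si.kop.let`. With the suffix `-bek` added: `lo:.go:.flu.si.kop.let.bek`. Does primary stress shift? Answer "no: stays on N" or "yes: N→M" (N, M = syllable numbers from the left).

yes: 4→5

Base `lo:.go:.flu.si.kop.let` (6 syllables):
  The word has 6 syllables; the antepenultimate syllable (third from the end) is syllable 4 (si).
  → primary stress on syllable 4.
Suffixed `lo:.go:.flu.si.kop.let.bek` (7 syllables):
  The word has 7 syllables; the antepenultimate syllable (third from the end) is syllable 5 (kop).
  → primary stress on syllable 5.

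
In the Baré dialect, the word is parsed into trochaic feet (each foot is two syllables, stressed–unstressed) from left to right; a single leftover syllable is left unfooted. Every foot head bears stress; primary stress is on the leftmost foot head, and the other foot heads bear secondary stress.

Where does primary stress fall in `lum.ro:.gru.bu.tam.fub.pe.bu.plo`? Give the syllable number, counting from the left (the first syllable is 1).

Parse left to right into trochaic (ˈσσ) feet: (ˈlum.ro:) (ˈgru.bu) (ˈtam.fub) (ˈpe.bu) plo. Syllable 9 is left unfooted.
Foot heads (stressed positions): 1, 3, 5, 7.
End Rule Leftmost: primary stress on the leftmost head = syllable 1.
Primary stress: syllable 1 → ˈlum.ro:.gru.bu.tam.fub.pe.bu.plo.

1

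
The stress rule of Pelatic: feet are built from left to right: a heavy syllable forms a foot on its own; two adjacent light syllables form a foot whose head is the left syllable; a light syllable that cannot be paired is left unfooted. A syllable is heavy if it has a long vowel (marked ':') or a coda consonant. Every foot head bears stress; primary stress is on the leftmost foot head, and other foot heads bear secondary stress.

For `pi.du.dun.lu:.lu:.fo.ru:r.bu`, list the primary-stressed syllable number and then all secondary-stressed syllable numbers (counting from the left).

Weights: 1 pi L, 2 du L, 3 dun H, 4 lu: H, 5 lu: H, 6 fo L, 7 ru:r H, 8 bu L.
Parse left to right (heavy = foot alone; LL = one foot; stranded L unfooted): (ˈpi.du) (ˈdun) (ˈlu:) (ˈlu:) fo (ˈru:r) bu.
Foot heads: 1, 3, 4, 5, 7.
Primary stress on the leftmost head = syllable 1.
Secondary stress on 3, 4, 5, 7: ˈpi.du.ˌdun.ˌlu:.ˌlu:.fo.ˌru:r.bu.

primary 1, secondary 3, 4, 5, 7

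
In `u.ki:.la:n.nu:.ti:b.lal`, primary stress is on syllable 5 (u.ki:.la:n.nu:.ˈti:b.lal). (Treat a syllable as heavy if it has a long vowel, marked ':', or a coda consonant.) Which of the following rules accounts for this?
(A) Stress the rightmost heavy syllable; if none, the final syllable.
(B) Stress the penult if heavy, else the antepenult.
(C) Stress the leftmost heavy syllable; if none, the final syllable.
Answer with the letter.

Rule A → syllable 6 (observed: 5).
Rule B → syllable 5 ✓.
Rule C → syllable 2 (observed: 5).

B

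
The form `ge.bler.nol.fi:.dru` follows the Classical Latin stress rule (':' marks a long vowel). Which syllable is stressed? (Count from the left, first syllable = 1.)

Classical Latin: stress the penult if heavy (long vowel or closed), else the antepenult.
Weights: 3 nol H, 4 fi: H, 5 dru L.
The penult (syllable 4, fi:) is heavy, so it takes stress.
Stress on syllable 4: ge.bler.nol.ˈfi:.dru.

4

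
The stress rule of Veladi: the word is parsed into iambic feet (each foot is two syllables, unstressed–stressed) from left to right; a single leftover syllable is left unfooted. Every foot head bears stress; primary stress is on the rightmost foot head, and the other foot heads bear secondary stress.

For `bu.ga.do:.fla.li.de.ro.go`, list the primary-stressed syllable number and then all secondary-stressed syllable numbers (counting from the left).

Parse left to right into iambic (σˈσ) feet: (bu.ˈga) (do:.ˈfla) (li.ˈde) (ro.ˈgo).
Foot heads (stressed positions): 2, 4, 6, 8.
End Rule Rightmost: primary stress on the rightmost head = syllable 8.
Secondary stress on 2, 4, 6: bu.ˌga.do:.ˌfla.li.ˌde.ro.ˈgo.

primary 8, secondary 2, 4, 6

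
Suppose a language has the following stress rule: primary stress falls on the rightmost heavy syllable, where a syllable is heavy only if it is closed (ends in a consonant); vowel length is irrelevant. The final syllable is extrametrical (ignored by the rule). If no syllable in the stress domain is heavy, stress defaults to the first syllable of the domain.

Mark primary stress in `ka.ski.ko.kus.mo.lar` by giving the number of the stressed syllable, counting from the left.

4

The final syllable (6, lar) is extrametrical; the stress domain is syllables 1–5.
Weights: 1 ka L, 2 ski L, 3 ko L, 4 kus H, 5 mo L.
Heavy syllables in the domain: 4. The rightmost is syllable 4 (kus).
Primary stress: syllable 4 → ka.ski.ko.ˈkus.mo.lar.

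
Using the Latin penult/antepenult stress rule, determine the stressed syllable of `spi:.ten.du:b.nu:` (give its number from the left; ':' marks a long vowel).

3

Classical Latin: stress the penult if heavy (long vowel or closed), else the antepenult.
Weights: 2 ten H, 3 du:b H, 4 nu: H.
The penult (syllable 3, du:b) is heavy, so it takes stress.
Stress on syllable 3: spi:.ten.ˈdu:b.nu:.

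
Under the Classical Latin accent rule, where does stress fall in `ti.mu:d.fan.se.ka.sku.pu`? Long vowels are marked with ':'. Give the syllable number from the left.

5

Classical Latin: stress the penult if heavy (long vowel or closed), else the antepenult.
Weights: 5 ka L, 6 sku L, 7 pu L.
The penult (syllable 6, sku) is light, so stress falls on the antepenult (syllable 5, ka).
Stress on syllable 5: ti.mu:d.fan.se.ˈka.sku.pu.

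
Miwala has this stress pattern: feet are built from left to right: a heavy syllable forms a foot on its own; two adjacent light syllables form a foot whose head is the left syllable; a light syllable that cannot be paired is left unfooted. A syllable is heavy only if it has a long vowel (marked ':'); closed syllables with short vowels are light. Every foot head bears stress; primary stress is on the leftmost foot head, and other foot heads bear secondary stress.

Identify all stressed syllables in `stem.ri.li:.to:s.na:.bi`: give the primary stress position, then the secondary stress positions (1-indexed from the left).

Weights: 1 stem L, 2 ri L, 3 li: H, 4 to:s H, 5 na: H, 6 bi L.
Parse left to right (heavy = foot alone; LL = one foot; stranded L unfooted): (ˈstem.ri) (ˈli:) (ˈto:s) (ˈna:) bi.
Foot heads: 1, 3, 4, 5.
Primary stress on the leftmost head = syllable 1.
Secondary stress on 3, 4, 5: ˈstem.ri.ˌli:.ˌto:s.ˌna:.bi.

primary 1, secondary 3, 4, 5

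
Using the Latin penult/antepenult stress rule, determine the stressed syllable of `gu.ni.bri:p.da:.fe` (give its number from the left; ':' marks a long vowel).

Classical Latin: stress the penult if heavy (long vowel or closed), else the antepenult.
Weights: 3 bri:p H, 4 da: H, 5 fe L.
The penult (syllable 4, da:) is heavy, so it takes stress.
Stress on syllable 4: gu.ni.bri:p.ˈda:.fe.

4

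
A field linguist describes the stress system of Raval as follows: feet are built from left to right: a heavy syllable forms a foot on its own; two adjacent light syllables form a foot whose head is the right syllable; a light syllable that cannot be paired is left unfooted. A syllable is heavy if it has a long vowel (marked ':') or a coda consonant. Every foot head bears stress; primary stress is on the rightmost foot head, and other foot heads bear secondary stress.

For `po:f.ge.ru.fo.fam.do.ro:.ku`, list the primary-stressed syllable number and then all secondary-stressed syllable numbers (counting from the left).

Weights: 1 po:f H, 2 ge L, 3 ru L, 4 fo L, 5 fam H, 6 do L, 7 ro: H, 8 ku L.
Parse left to right (heavy = foot alone; LL = one foot; stranded L unfooted): (ˈpo:f) (ge.ˈru) fo (ˈfam) do (ˈro:) ku.
Foot heads: 1, 3, 5, 7.
Primary stress on the rightmost head = syllable 7.
Secondary stress on 1, 3, 5: ˌpo:f.ge.ˌru.fo.ˌfam.do.ˈro:.ku.

primary 7, secondary 1, 3, 5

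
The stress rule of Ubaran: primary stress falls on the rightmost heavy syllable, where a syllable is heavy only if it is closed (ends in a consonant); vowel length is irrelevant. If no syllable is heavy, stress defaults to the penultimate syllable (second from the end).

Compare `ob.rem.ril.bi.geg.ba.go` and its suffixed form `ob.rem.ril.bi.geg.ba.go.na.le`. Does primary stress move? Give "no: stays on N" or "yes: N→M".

Base `ob.rem.ril.bi.geg.ba.go` (7 syllables):
  Weights: 1 ob H, 2 rem H, 3 ril H, 4 bi L, 5 geg H, 6 ba L, 7 go L.
  Heavy syllables in the domain: 1, 2, 3, 5. The rightmost is syllable 5 (geg).
  → primary stress on syllable 5.
Suffixed `ob.rem.ril.bi.geg.ba.go.na.le` (9 syllables):
  Weights: 1 ob H, 2 rem H, 3 ril H, 4 bi L, 5 geg H, 6 ba L, 7 go L, 8 na L, 9 le L.
  Heavy syllables in the domain: 1, 2, 3, 5. The rightmost is syllable 5 (geg).
  → primary stress on syllable 5.

no: stays on 5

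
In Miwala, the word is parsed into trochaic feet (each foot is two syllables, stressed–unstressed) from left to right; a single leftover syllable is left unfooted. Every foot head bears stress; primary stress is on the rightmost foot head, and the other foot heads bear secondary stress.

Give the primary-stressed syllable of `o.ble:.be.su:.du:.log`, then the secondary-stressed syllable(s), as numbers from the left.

Parse left to right into trochaic (ˈσσ) feet: (ˈo.ble:) (ˈbe.su:) (ˈdu:.log).
Foot heads (stressed positions): 1, 3, 5.
End Rule Rightmost: primary stress on the rightmost head = syllable 5.
Secondary stress on 1, 3: ˌo.ble:.ˌbe.su:.ˈdu:.log.

primary 5, secondary 1, 3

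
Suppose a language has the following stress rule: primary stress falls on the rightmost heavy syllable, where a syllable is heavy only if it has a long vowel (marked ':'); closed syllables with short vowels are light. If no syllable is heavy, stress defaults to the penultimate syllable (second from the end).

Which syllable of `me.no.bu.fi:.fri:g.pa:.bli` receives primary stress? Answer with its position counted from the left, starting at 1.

6

Weights: 1 me L, 2 no L, 3 bu L, 4 fi: H, 5 fri:g H, 6 pa: H, 7 bli L.
Heavy syllables in the domain: 4, 5, 6. The rightmost is syllable 6 (pa:).
Primary stress: syllable 6 → me.no.bu.fi:.fri:g.ˈpa:.bli.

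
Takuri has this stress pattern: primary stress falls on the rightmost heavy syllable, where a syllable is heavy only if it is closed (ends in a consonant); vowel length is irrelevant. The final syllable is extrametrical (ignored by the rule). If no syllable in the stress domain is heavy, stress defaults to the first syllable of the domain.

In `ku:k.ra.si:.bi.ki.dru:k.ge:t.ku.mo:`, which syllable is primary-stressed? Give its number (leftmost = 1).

The final syllable (9, mo:) is extrametrical; the stress domain is syllables 1–8.
Weights: 1 ku:k H, 2 ra L, 3 si: L, 4 bi L, 5 ki L, 6 dru:k H, 7 ge:t H, 8 ku L.
Heavy syllables in the domain: 1, 6, 7. The rightmost is syllable 7 (ge:t).
Primary stress: syllable 7 → ku:k.ra.si:.bi.ki.dru:k.ˈge:t.ku.mo:.

7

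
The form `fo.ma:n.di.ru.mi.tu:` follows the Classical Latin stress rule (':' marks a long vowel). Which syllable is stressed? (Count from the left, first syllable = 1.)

Classical Latin: stress the penult if heavy (long vowel or closed), else the antepenult.
Weights: 4 ru L, 5 mi L, 6 tu: H.
The penult (syllable 5, mi) is light, so stress falls on the antepenult (syllable 4, ru).
Stress on syllable 4: fo.ma:n.di.ˈru.mi.tu:.

4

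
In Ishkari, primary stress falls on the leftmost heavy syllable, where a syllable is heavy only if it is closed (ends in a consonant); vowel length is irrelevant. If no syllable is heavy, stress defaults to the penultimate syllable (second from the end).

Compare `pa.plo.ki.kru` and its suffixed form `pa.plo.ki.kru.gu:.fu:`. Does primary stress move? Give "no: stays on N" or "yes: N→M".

Base `pa.plo.ki.kru` (4 syllables):
  Weights: 1 pa L, 2 plo L, 3 ki L, 4 kru L.
  No heavy syllable in the domain; default to the penultimate syllable (second from the end) = syllable 3.
  → primary stress on syllable 3.
Suffixed `pa.plo.ki.kru.gu:.fu:` (6 syllables):
  Weights: 1 pa L, 2 plo L, 3 ki L, 4 kru L, 5 gu: L, 6 fu: L.
  No heavy syllable in the domain; default to the penultimate syllable (second from the end) = syllable 5.
  → primary stress on syllable 5.

yes: 3→5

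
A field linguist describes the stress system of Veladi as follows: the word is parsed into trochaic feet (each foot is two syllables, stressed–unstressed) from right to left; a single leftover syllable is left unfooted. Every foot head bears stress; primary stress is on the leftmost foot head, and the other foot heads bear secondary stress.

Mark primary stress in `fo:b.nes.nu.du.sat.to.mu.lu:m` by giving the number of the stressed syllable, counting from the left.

Parse right to left into trochaic (ˈσσ) feet: (ˈfo:b.nes) (ˈnu.du) (ˈsat.to) (ˈmu.lu:m).
Foot heads (stressed positions): 1, 3, 5, 7.
End Rule Leftmost: primary stress on the leftmost head = syllable 1.
Primary stress: syllable 1 → ˈfo:b.nes.nu.du.sat.to.mu.lu:m.

1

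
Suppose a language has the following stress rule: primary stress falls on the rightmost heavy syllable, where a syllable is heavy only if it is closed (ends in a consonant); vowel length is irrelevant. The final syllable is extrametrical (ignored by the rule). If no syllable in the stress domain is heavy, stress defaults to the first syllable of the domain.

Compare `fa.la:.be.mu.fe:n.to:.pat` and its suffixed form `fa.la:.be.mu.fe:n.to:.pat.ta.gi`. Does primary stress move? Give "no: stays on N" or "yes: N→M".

Base `fa.la:.be.mu.fe:n.to:.pat` (7 syllables):
  The final syllable (7, pat) is extrametrical; the stress domain is syllables 1–6.
  Weights: 1 fa L, 2 la: L, 3 be L, 4 mu L, 5 fe:n H, 6 to: L.
  Heavy syllables in the domain: 5. The rightmost is syllable 5 (fe:n).
  → primary stress on syllable 5.
Suffixed `fa.la:.be.mu.fe:n.to:.pat.ta.gi` (9 syllables):
  The final syllable (9, gi) is extrametrical; the stress domain is syllables 1–8.
  Weights: 1 fa L, 2 la: L, 3 be L, 4 mu L, 5 fe:n H, 6 to: L, 7 pat H, 8 ta L.
  Heavy syllables in the domain: 5, 7. The rightmost is syllable 7 (pat).
  → primary stress on syllable 7.

yes: 5→7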